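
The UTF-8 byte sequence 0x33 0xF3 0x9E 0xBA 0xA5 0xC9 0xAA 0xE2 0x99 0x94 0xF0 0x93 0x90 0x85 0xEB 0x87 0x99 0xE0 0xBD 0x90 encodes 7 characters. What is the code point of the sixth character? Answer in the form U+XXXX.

Offset 0: leading byte 0x33 = 00110011 → 1-byte char #1 = 33.
Offset 1: leading byte 0xF3 = 11110011 → 4-byte char #2 = F3 9E BA A5.
Offset 5: leading byte 0xC9 = 11001001 → 2-byte char #3 = C9 AA.
Offset 7: leading byte 0xE2 = 11100010 → 3-byte char #4 = E2 99 94.
Offset 10: leading byte 0xF0 = 11110000 → 4-byte char #5 = F0 93 90 85.
Offset 14: leading byte 0xEB = 11101011 → 3-byte char #6 = EB 87 99.
Leading byte 0xEB = 11101011 matches 1110xxxx → 3-byte sequence.
Byte 1: 0xEB = 11101011, payload 1011 (4 bits).
Byte 2: 0x87 = 10000111 (10xxxxxx ✓), payload 000111.
Byte 3: 0x99 = 10011001 (10xxxxxx ✓), payload 011001.
Concatenate: 1011000111011001 = 0xB1D9 (16 bits → U+B1D9).

U+B1D9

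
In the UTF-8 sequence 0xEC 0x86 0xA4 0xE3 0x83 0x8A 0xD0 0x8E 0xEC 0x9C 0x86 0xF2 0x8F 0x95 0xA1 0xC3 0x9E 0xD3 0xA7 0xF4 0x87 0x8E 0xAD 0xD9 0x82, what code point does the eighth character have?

Offset 0: leading byte 0xEC = 11101100 → 3-byte char #1 = EC 86 A4.
Offset 3: leading byte 0xE3 = 11100011 → 3-byte char #2 = E3 83 8A.
Offset 6: leading byte 0xD0 = 11010000 → 2-byte char #3 = D0 8E.
Offset 8: leading byte 0xEC = 11101100 → 3-byte char #4 = EC 9C 86.
Offset 11: leading byte 0xF2 = 11110010 → 4-byte char #5 = F2 8F 95 A1.
Offset 15: leading byte 0xC3 = 11000011 → 2-byte char #6 = C3 9E.
Offset 17: leading byte 0xD3 = 11010011 → 2-byte char #7 = D3 A7.
Offset 19: leading byte 0xF4 = 11110100 → 4-byte char #8 = F4 87 8E AD.
Leading byte 0xF4 = 11110100 matches 11110xxx → 4-byte sequence.
Byte 1: 0xF4 = 11110100, payload 100 (3 bits).
Byte 2: 0x87 = 10000111 (10xxxxxx ✓), payload 000111.
Byte 3: 0x8E = 10001110 (10xxxxxx ✓), payload 001110.
Byte 4: 0xAD = 10101101 (10xxxxxx ✓), payload 101101.
Concatenate: 100000111001110101101 = 0x1073AD (21 bits → U+1073AD).

U+1073AD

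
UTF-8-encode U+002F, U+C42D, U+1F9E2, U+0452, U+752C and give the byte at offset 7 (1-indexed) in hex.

0xA7

1-indexed offset 7 is 0-indexed offset 6.
U+002F → 1-byte form 2F at offsets 0–0.
U+C42D → 3-byte form EC 90 AD at offsets 1–3.
U+1F9E2 → 4-byte form F0 9F A7 A2 at offsets 4–7.
Offset 6 falls in char 3's range; it's byte 3 of F0 9F A7 A2 = 0xA7.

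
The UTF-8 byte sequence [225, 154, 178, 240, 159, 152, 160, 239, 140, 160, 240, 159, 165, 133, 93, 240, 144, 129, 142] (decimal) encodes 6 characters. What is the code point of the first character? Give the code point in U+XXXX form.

U+16B2

Offset 0: leading byte 0xE1 = 11100001 → 3-byte char #1 = E1 9A B2.
Leading byte 0xE1 = 11100001 matches 1110xxxx → 3-byte sequence.
Byte 1: 0xE1 = 11100001, payload 0001 (4 bits).
Byte 2: 0x9A = 10011010 (10xxxxxx ✓), payload 011010.
Byte 3: 0xB2 = 10110010 (10xxxxxx ✓), payload 110010.
Concatenate: 0001011010110010 = 0x16B2 (16 bits → U+16B2).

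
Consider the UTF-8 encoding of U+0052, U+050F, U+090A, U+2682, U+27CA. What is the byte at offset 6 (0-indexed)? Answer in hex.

U+0052 → 1-byte form 52 at offsets 0–0.
U+050F → 2-byte form D4 8F at offsets 1–2.
U+090A → 3-byte form E0 A4 8A at offsets 3–5.
U+2682 → 3-byte form E2 9A 82 at offsets 6–8.
Offset 6 falls in char 4's range; it's byte 1 of E2 9A 82 = 0xE2.

0xE2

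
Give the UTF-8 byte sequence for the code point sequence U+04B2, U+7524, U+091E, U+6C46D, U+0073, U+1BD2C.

D2 B2 E7 94 A4 E0 A4 9E F1 AC 91 AD 73 F0 9B B4 AC

U+04B2: 2-byte form → D2 B2.
U+7524: 3-byte form → E7 94 A4.
U+091E: 3-byte form → E0 A4 9E.
U+6C46D: 4-byte form → F1 AC 91 AD.
U+0073: 1-byte form → 73.
U+1BD2C: 4-byte form → F0 9B B4 AC.
Concatenated (17 bytes): D2 B2 E7 94 A4 E0 A4 9E F1 AC 91 AD 73 F0 9B B4 AC.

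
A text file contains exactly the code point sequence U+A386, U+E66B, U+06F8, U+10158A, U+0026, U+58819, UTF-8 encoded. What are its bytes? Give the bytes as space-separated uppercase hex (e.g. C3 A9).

EA 8E 86 EE 99 AB DB B8 F4 81 96 8A 26 F1 98 A0 99

U+A386: 3-byte form → EA 8E 86.
U+E66B: 3-byte form → EE 99 AB.
U+06F8: 2-byte form → DB B8.
U+10158A: 4-byte form → F4 81 96 8A.
U+0026: 1-byte form → 26.
U+58819: 4-byte form → F1 98 A0 99.
Concatenated (17 bytes): EA 8E 86 EE 99 AB DB B8 F4 81 96 8A 26 F1 98 A0 99.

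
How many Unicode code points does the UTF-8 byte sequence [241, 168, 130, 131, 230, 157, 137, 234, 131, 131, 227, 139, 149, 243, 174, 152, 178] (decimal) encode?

Byte at offset 0: 0xF1 = 11110001 → 4-byte char (#1). Advance 4.
Byte at offset 4: 0xE6 = 11100110 → 3-byte char (#2). Advance 3.
Byte at offset 7: 0xEA = 11101010 → 3-byte char (#3). Advance 3.
Byte at offset 10: 0xE3 = 11100011 → 3-byte char (#4). Advance 3.
Byte at offset 13: 0xF3 = 11110011 → 4-byte char (#5). Advance 4.
Reached end at offset 17 after 5 code points.

5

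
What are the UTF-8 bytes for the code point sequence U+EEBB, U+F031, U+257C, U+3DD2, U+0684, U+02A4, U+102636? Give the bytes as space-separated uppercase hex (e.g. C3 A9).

U+EEBB: 3-byte form → EE BA BB.
U+F031: 3-byte form → EF 80 B1.
U+257C: 3-byte form → E2 95 BC.
U+3DD2: 3-byte form → E3 B7 92.
U+0684: 2-byte form → DA 84.
U+02A4: 2-byte form → CA A4.
U+102636: 4-byte form → F4 82 98 B6.
Concatenated (20 bytes): EE BA BB EF 80 B1 E2 95 BC E3 B7 92 DA 84 CA A4 F4 82 98 B6.

EE BA BB EF 80 B1 E2 95 BC E3 B7 92 DA 84 CA A4 F4 82 98 B6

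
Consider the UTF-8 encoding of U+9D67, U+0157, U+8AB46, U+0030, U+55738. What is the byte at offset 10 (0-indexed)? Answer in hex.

U+9D67 → 3-byte form E9 B5 A7 at offsets 0–2.
U+0157 → 2-byte form C5 97 at offsets 3–4.
U+8AB46 → 4-byte form F2 8A AD 86 at offsets 5–8.
U+0030 → 1-byte form 30 at offsets 9–9.
U+55738 → 4-byte form F1 95 9C B8 at offsets 10–13.
Offset 10 falls in char 5's range; it's byte 1 of F1 95 9C B8 = 0xF1.

0xF1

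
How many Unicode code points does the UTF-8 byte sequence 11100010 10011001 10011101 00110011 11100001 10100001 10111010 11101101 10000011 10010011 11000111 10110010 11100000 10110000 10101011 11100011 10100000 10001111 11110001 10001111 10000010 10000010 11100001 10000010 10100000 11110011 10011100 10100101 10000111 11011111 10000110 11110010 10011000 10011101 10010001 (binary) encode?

Byte at offset 0: 0xE2 = 11100010 → 3-byte char (#1). Advance 3.
Byte at offset 3: 0x33 = 00110011 → 1-byte char (#2). Advance 1.
Byte at offset 4: 0xE1 = 11100001 → 3-byte char (#3). Advance 3.
Byte at offset 7: 0xED = 11101101 → 3-byte char (#4). Advance 3.
Byte at offset 10: 0xC7 = 11000111 → 2-byte char (#5). Advance 2.
Byte at offset 12: 0xE0 = 11100000 → 3-byte char (#6). Advance 3.
Byte at offset 15: 0xE3 = 11100011 → 3-byte char (#7). Advance 3.
Byte at offset 18: 0xF1 = 11110001 → 4-byte char (#8). Advance 4.
Byte at offset 22: 0xE1 = 11100001 → 3-byte char (#9). Advance 3.
Byte at offset 25: 0xF3 = 11110011 → 4-byte char (#10). Advance 4.
Byte at offset 29: 0xDF = 11011111 → 2-byte char (#11). Advance 2.
Byte at offset 31: 0xF2 = 11110010 → 4-byte char (#12). Advance 4.
Reached end at offset 35 after 12 code points.

12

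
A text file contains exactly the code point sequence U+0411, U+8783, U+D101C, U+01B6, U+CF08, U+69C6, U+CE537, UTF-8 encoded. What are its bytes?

U+0411: 2-byte form → D0 91.
U+8783: 3-byte form → E8 9E 83.
U+D101C: 4-byte form → F3 91 80 9C.
U+01B6: 2-byte form → C6 B6.
U+CF08: 3-byte form → EC BC 88.
U+69C6: 3-byte form → E6 A7 86.
U+CE537: 4-byte form → F3 8E 94 B7.
Concatenated (21 bytes): D0 91 E8 9E 83 F3 91 80 9C C6 B6 EC BC 88 E6 A7 86 F3 8E 94 B7.

D0 91 E8 9E 83 F3 91 80 9C C6 B6 EC BC 88 E6 A7 86 F3 8E 94 B7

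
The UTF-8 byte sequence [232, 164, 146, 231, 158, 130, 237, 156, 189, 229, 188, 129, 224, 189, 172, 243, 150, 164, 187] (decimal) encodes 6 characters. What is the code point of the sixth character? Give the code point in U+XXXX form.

U+D693B

Offset 0: leading byte 0xE8 = 11101000 → 3-byte char #1 = E8 A4 92.
Offset 3: leading byte 0xE7 = 11100111 → 3-byte char #2 = E7 9E 82.
Offset 6: leading byte 0xED = 11101101 → 3-byte char #3 = ED 9C BD.
Offset 9: leading byte 0xE5 = 11100101 → 3-byte char #4 = E5 BC 81.
Offset 12: leading byte 0xE0 = 11100000 → 3-byte char #5 = E0 BD AC.
Offset 15: leading byte 0xF3 = 11110011 → 4-byte char #6 = F3 96 A4 BB.
Leading byte 0xF3 = 11110011 matches 11110xxx → 4-byte sequence.
Byte 1: 0xF3 = 11110011, payload 011 (3 bits).
Byte 2: 0x96 = 10010110 (10xxxxxx ✓), payload 010110.
Byte 3: 0xA4 = 10100100 (10xxxxxx ✓), payload 100100.
Byte 4: 0xBB = 10111011 (10xxxxxx ✓), payload 111011.
Concatenate: 011010110100100111011 = 0xD693B (21 bits → U+D693B).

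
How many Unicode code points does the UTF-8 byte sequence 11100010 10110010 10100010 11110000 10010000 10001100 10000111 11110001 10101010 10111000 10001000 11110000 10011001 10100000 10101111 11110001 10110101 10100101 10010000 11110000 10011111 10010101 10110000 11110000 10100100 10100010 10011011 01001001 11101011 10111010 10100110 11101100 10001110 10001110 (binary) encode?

Byte at offset 0: 0xE2 = 11100010 → 3-byte char (#1). Advance 3.
Byte at offset 3: 0xF0 = 11110000 → 4-byte char (#2). Advance 4.
Byte at offset 7: 0xF1 = 11110001 → 4-byte char (#3). Advance 4.
Byte at offset 11: 0xF0 = 11110000 → 4-byte char (#4). Advance 4.
Byte at offset 15: 0xF1 = 11110001 → 4-byte char (#5). Advance 4.
Byte at offset 19: 0xF0 = 11110000 → 4-byte char (#6). Advance 4.
Byte at offset 23: 0xF0 = 11110000 → 4-byte char (#7). Advance 4.
Byte at offset 27: 0x49 = 01001001 → 1-byte char (#8). Advance 1.
Byte at offset 28: 0xEB = 11101011 → 3-byte char (#9). Advance 3.
Byte at offset 31: 0xEC = 11101100 → 3-byte char (#10). Advance 3.
Reached end at offset 34 after 10 code points.

10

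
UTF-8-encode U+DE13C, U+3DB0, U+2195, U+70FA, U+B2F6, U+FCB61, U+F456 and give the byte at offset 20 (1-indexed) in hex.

1-indexed offset 20 is 0-indexed offset 19.
U+DE13C → 4-byte form F3 9E 84 BC at offsets 0–3.
U+3DB0 → 3-byte form E3 B6 B0 at offsets 4–6.
U+2195 → 3-byte form E2 86 95 at offsets 7–9.
U+70FA → 3-byte form E7 83 BA at offsets 10–12.
U+B2F6 → 3-byte form EB 8B B6 at offsets 13–15.
U+FCB61 → 4-byte form F3 BC AD A1 at offsets 16–19.
Offset 19 falls in char 6's range; it's byte 4 of F3 BC AD A1 = 0xA1.

0xA1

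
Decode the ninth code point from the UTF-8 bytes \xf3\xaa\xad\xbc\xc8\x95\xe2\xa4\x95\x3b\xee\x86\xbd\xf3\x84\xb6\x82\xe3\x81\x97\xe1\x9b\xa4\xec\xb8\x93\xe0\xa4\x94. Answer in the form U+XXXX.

U+CE13

Offset 0: leading byte 0xF3 = 11110011 → 4-byte char #1 = F3 AA AD BC.
Offset 4: leading byte 0xC8 = 11001000 → 2-byte char #2 = C8 95.
Offset 6: leading byte 0xE2 = 11100010 → 3-byte char #3 = E2 A4 95.
Offset 9: leading byte 0x3B = 00111011 → 1-byte char #4 = 3B.
Offset 10: leading byte 0xEE = 11101110 → 3-byte char #5 = EE 86 BD.
Offset 13: leading byte 0xF3 = 11110011 → 4-byte char #6 = F3 84 B6 82.
Offset 17: leading byte 0xE3 = 11100011 → 3-byte char #7 = E3 81 97.
Offset 20: leading byte 0xE1 = 11100001 → 3-byte char #8 = E1 9B A4.
Offset 23: leading byte 0xEC = 11101100 → 3-byte char #9 = EC B8 93.
Leading byte 0xEC = 11101100 matches 1110xxxx → 3-byte sequence.
Byte 1: 0xEC = 11101100, payload 1100 (4 bits).
Byte 2: 0xB8 = 10111000 (10xxxxxx ✓), payload 111000.
Byte 3: 0x93 = 10010011 (10xxxxxx ✓), payload 010011.
Concatenate: 1100111000010011 = 0xCE13 (16 bits → U+CE13).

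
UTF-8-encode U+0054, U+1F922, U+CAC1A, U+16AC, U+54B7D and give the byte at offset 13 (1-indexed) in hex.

1-indexed offset 13 is 0-indexed offset 12.
U+0054 → 1-byte form 54 at offsets 0–0.
U+1F922 → 4-byte form F0 9F A4 A2 at offsets 1–4.
U+CAC1A → 4-byte form F3 8A B0 9A at offsets 5–8.
U+16AC → 3-byte form E1 9A AC at offsets 9–11.
U+54B7D → 4-byte form F1 94 AD BD at offsets 12–15.
Offset 12 falls in char 5's range; it's byte 1 of F1 94 AD BD = 0xF1.

0xF1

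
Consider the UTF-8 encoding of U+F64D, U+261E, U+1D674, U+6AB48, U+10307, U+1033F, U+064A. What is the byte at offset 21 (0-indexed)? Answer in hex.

0xBF

U+F64D → 3-byte form EF 99 8D at offsets 0–2.
U+261E → 3-byte form E2 98 9E at offsets 3–5.
U+1D674 → 4-byte form F0 9D 99 B4 at offsets 6–9.
U+6AB48 → 4-byte form F1 AA AD 88 at offsets 10–13.
U+10307 → 4-byte form F0 90 8C 87 at offsets 14–17.
U+1033F → 4-byte form F0 90 8C BF at offsets 18–21.
Offset 21 falls in char 6's range; it's byte 4 of F0 90 8C BF = 0xBF.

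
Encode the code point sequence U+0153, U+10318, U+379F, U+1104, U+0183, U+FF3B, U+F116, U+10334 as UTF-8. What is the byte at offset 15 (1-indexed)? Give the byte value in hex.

0xEF

1-indexed offset 15 is 0-indexed offset 14.
U+0153 → 2-byte form C5 93 at offsets 0–1.
U+10318 → 4-byte form F0 90 8C 98 at offsets 2–5.
U+379F → 3-byte form E3 9E 9F at offsets 6–8.
U+1104 → 3-byte form E1 84 84 at offsets 9–11.
U+0183 → 2-byte form C6 83 at offsets 12–13.
U+FF3B → 3-byte form EF BC BB at offsets 14–16.
Offset 14 falls in char 6's range; it's byte 1 of EF BC BB = 0xEF.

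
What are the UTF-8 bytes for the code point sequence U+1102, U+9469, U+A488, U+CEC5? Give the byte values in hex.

E1 84 82 E9 91 A9 EA 92 88 EC BB 85

U+1102: 3-byte form → E1 84 82.
U+9469: 3-byte form → E9 91 A9.
U+A488: 3-byte form → EA 92 88.
U+CEC5: 3-byte form → EC BB 85.
Concatenated (12 bytes): E1 84 82 E9 91 A9 EA 92 88 EC BB 85.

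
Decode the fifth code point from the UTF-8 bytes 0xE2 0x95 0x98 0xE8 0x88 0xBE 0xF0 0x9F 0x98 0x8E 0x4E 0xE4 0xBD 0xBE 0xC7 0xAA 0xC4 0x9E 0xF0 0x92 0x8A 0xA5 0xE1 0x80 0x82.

U+4F7E

Offset 0: leading byte 0xE2 = 11100010 → 3-byte char #1 = E2 95 98.
Offset 3: leading byte 0xE8 = 11101000 → 3-byte char #2 = E8 88 BE.
Offset 6: leading byte 0xF0 = 11110000 → 4-byte char #3 = F0 9F 98 8E.
Offset 10: leading byte 0x4E = 01001110 → 1-byte char #4 = 4E.
Offset 11: leading byte 0xE4 = 11100100 → 3-byte char #5 = E4 BD BE.
Leading byte 0xE4 = 11100100 matches 1110xxxx → 3-byte sequence.
Byte 1: 0xE4 = 11100100, payload 0100 (4 bits).
Byte 2: 0xBD = 10111101 (10xxxxxx ✓), payload 111101.
Byte 3: 0xBE = 10111110 (10xxxxxx ✓), payload 111110.
Concatenate: 0100111101111110 = 0x4F7E (16 bits → U+4F7E).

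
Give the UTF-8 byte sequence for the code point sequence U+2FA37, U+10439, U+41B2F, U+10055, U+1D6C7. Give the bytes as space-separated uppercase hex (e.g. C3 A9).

F0 AF A8 B7 F0 90 90 B9 F1 81 AC AF F0 90 81 95 F0 9D 9B 87

U+2FA37: 4-byte form → F0 AF A8 B7.
U+10439: 4-byte form → F0 90 90 B9.
U+41B2F: 4-byte form → F1 81 AC AF.
U+10055: 4-byte form → F0 90 81 95.
U+1D6C7: 4-byte form → F0 9D 9B 87.
Concatenated (20 bytes): F0 AF A8 B7 F0 90 90 B9 F1 81 AC AF F0 90 81 95 F0 9D 9B 87.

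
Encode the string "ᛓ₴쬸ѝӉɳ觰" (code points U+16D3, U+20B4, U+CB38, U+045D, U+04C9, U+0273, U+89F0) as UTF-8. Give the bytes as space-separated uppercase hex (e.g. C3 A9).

E1 9B 93 E2 82 B4 EC AC B8 D1 9D D3 89 C9 B3 E8 A7 B0

U+16D3: 3-byte form → E1 9B 93.
U+20B4: 3-byte form → E2 82 B4.
U+CB38: 3-byte form → EC AC B8.
U+045D: 2-byte form → D1 9D.
U+04C9: 2-byte form → D3 89.
U+0273: 2-byte form → C9 B3.
U+89F0: 3-byte form → E8 A7 B0.
Concatenated (18 bytes): E1 9B 93 E2 82 B4 EC AC B8 D1 9D D3 89 C9 B3 E8 A7 B0.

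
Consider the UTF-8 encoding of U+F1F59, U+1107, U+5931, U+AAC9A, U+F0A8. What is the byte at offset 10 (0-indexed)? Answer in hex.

U+F1F59 → 4-byte form F3 B1 BD 99 at offsets 0–3.
U+1107 → 3-byte form E1 84 87 at offsets 4–6.
U+5931 → 3-byte form E5 A4 B1 at offsets 7–9.
U+AAC9A → 4-byte form F2 AA B2 9A at offsets 10–13.
Offset 10 falls in char 4's range; it's byte 1 of F2 AA B2 9A = 0xF2.

0xF2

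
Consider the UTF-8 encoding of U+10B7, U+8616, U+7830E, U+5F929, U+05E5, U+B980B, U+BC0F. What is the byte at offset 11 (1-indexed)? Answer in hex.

1-indexed offset 11 is 0-indexed offset 10.
U+10B7 → 3-byte form E1 82 B7 at offsets 0–2.
U+8616 → 3-byte form E8 98 96 at offsets 3–5.
U+7830E → 4-byte form F1 B8 8C 8E at offsets 6–9.
U+5F929 → 4-byte form F1 9F A4 A9 at offsets 10–13.
Offset 10 falls in char 4's range; it's byte 1 of F1 9F A4 A9 = 0xF1.

0xF1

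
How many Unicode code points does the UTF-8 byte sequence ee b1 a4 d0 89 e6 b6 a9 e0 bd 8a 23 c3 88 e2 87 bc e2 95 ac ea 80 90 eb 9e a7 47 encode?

11

Byte at offset 0: 0xEE = 11101110 → 3-byte char (#1). Advance 3.
Byte at offset 3: 0xD0 = 11010000 → 2-byte char (#2). Advance 2.
Byte at offset 5: 0xE6 = 11100110 → 3-byte char (#3). Advance 3.
Byte at offset 8: 0xE0 = 11100000 → 3-byte char (#4). Advance 3.
Byte at offset 11: 0x23 = 00100011 → 1-byte char (#5). Advance 1.
Byte at offset 12: 0xC3 = 11000011 → 2-byte char (#6). Advance 2.
Byte at offset 14: 0xE2 = 11100010 → 3-byte char (#7). Advance 3.
Byte at offset 17: 0xE2 = 11100010 → 3-byte char (#8). Advance 3.
Byte at offset 20: 0xEA = 11101010 → 3-byte char (#9). Advance 3.
Byte at offset 23: 0xEB = 11101011 → 3-byte char (#10). Advance 3.
Byte at offset 26: 0x47 = 01000111 → 1-byte char (#11). Advance 1.
Reached end at offset 27 after 11 code points.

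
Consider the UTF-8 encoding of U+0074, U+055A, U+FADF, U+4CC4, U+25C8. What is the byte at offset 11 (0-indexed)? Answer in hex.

0x88

U+0074 → 1-byte form 74 at offsets 0–0.
U+055A → 2-byte form D5 9A at offsets 1–2.
U+FADF → 3-byte form EF AB 9F at offsets 3–5.
U+4CC4 → 3-byte form E4 B3 84 at offsets 6–8.
U+25C8 → 3-byte form E2 97 88 at offsets 9–11.
Offset 11 falls in char 5's range; it's byte 3 of E2 97 88 = 0x88.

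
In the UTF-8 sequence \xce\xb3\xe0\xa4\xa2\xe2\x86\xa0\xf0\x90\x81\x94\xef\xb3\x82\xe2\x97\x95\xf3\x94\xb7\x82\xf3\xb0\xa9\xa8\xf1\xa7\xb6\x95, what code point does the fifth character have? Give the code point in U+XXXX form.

Offset 0: leading byte 0xCE = 11001110 → 2-byte char #1 = CE B3.
Offset 2: leading byte 0xE0 = 11100000 → 3-byte char #2 = E0 A4 A2.
Offset 5: leading byte 0xE2 = 11100010 → 3-byte char #3 = E2 86 A0.
Offset 8: leading byte 0xF0 = 11110000 → 4-byte char #4 = F0 90 81 94.
Offset 12: leading byte 0xEF = 11101111 → 3-byte char #5 = EF B3 82.
Leading byte 0xEF = 11101111 matches 1110xxxx → 3-byte sequence.
Byte 1: 0xEF = 11101111, payload 1111 (4 bits).
Byte 2: 0xB3 = 10110011 (10xxxxxx ✓), payload 110011.
Byte 3: 0x82 = 10000010 (10xxxxxx ✓), payload 000010.
Concatenate: 1111110011000010 = 0xFCC2 (16 bits → U+FCC2).

U+FCC2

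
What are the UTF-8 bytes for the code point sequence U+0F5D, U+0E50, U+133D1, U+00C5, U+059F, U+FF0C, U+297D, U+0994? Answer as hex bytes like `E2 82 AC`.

U+0F5D: 3-byte form → E0 BD 9D.
U+0E50: 3-byte form → E0 B9 90.
U+133D1: 4-byte form → F0 93 8F 91.
U+00C5: 2-byte form → C3 85.
U+059F: 2-byte form → D6 9F.
U+FF0C: 3-byte form → EF BC 8C.
U+297D: 3-byte form → E2 A5 BD.
U+0994: 3-byte form → E0 A6 94.
Concatenated (23 bytes): E0 BD 9D E0 B9 90 F0 93 8F 91 C3 85 D6 9F EF BC 8C E2 A5 BD E0 A6 94.

E0 BD 9D E0 B9 90 F0 93 8F 91 C3 85 D6 9F EF BC 8C E2 A5 BD E0 A6 94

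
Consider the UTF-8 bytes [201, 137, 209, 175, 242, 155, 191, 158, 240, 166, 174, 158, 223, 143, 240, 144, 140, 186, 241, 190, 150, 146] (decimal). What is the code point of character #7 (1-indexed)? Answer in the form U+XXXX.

Offset 0: leading byte 0xC9 = 11001001 → 2-byte char #1 = C9 89.
Offset 2: leading byte 0xD1 = 11010001 → 2-byte char #2 = D1 AF.
Offset 4: leading byte 0xF2 = 11110010 → 4-byte char #3 = F2 9B BF 9E.
Offset 8: leading byte 0xF0 = 11110000 → 4-byte char #4 = F0 A6 AE 9E.
Offset 12: leading byte 0xDF = 11011111 → 2-byte char #5 = DF 8F.
Offset 14: leading byte 0xF0 = 11110000 → 4-byte char #6 = F0 90 8C BA.
Offset 18: leading byte 0xF1 = 11110001 → 4-byte char #7 = F1 BE 96 92.
Leading byte 0xF1 = 11110001 matches 11110xxx → 4-byte sequence.
Byte 1: 0xF1 = 11110001, payload 001 (3 bits).
Byte 2: 0xBE = 10111110 (10xxxxxx ✓), payload 111110.
Byte 3: 0x96 = 10010110 (10xxxxxx ✓), payload 010110.
Byte 4: 0x92 = 10010010 (10xxxxxx ✓), payload 010010.
Concatenate: 001111110010110010010 = 0x7E592 (21 bits → U+7E592).

U+7E592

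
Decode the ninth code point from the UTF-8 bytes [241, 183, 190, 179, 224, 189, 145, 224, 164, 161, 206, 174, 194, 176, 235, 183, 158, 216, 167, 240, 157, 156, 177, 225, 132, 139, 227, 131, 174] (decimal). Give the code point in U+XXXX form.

Offset 0: leading byte 0xF1 = 11110001 → 4-byte char #1 = F1 B7 BE B3.
Offset 4: leading byte 0xE0 = 11100000 → 3-byte char #2 = E0 BD 91.
Offset 7: leading byte 0xE0 = 11100000 → 3-byte char #3 = E0 A4 A1.
Offset 10: leading byte 0xCE = 11001110 → 2-byte char #4 = CE AE.
Offset 12: leading byte 0xC2 = 11000010 → 2-byte char #5 = C2 B0.
Offset 14: leading byte 0xEB = 11101011 → 3-byte char #6 = EB B7 9E.
Offset 17: leading byte 0xD8 = 11011000 → 2-byte char #7 = D8 A7.
Offset 19: leading byte 0xF0 = 11110000 → 4-byte char #8 = F0 9D 9C B1.
Offset 23: leading byte 0xE1 = 11100001 → 3-byte char #9 = E1 84 8B.
Leading byte 0xE1 = 11100001 matches 1110xxxx → 3-byte sequence.
Byte 1: 0xE1 = 11100001, payload 0001 (4 bits).
Byte 2: 0x84 = 10000100 (10xxxxxx ✓), payload 000100.
Byte 3: 0x8B = 10001011 (10xxxxxx ✓), payload 001011.
Concatenate: 0001000100001011 = 0x110B (16 bits → U+110B).

U+110B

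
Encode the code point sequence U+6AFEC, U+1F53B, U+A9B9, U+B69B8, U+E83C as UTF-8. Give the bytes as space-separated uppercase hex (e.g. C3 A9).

U+6AFEC: 4-byte form → F1 AA BF AC.
U+1F53B: 4-byte form → F0 9F 94 BB.
U+A9B9: 3-byte form → EA A6 B9.
U+B69B8: 4-byte form → F2 B6 A6 B8.
U+E83C: 3-byte form → EE A0 BC.
Concatenated (18 bytes): F1 AA BF AC F0 9F 94 BB EA A6 B9 F2 B6 A6 B8 EE A0 BC.

F1 AA BF AC F0 9F 94 BB EA A6 B9 F2 B6 A6 B8 EE A0 BC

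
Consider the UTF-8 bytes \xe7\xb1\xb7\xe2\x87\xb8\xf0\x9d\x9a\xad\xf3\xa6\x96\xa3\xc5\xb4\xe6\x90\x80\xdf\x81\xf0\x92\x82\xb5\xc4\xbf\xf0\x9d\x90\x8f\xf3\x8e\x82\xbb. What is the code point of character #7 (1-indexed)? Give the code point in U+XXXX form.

U+07C1

Offset 0: leading byte 0xE7 = 11100111 → 3-byte char #1 = E7 B1 B7.
Offset 3: leading byte 0xE2 = 11100010 → 3-byte char #2 = E2 87 B8.
Offset 6: leading byte 0xF0 = 11110000 → 4-byte char #3 = F0 9D 9A AD.
Offset 10: leading byte 0xF3 = 11110011 → 4-byte char #4 = F3 A6 96 A3.
Offset 14: leading byte 0xC5 = 11000101 → 2-byte char #5 = C5 B4.
Offset 16: leading byte 0xE6 = 11100110 → 3-byte char #6 = E6 90 80.
Offset 19: leading byte 0xDF = 11011111 → 2-byte char #7 = DF 81.
Leading byte 0xDF = 11011111 matches 110xxxxx → 2-byte sequence.
Byte 1: 0xDF = 11011111, payload 11111 (5 bits).
Byte 2: 0x81 = 10000001 (10xxxxxx ✓), payload 000001.
Concatenate: 11111000001 = 0x7C1 (11 bits → U+07C1).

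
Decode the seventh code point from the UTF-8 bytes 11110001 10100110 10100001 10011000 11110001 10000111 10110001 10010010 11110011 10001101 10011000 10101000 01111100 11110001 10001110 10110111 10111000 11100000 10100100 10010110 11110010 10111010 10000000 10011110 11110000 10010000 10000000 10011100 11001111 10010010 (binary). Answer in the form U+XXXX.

U+BA01E

Offset 0: leading byte 0xF1 = 11110001 → 4-byte char #1 = F1 A6 A1 98.
Offset 4: leading byte 0xF1 = 11110001 → 4-byte char #2 = F1 87 B1 92.
Offset 8: leading byte 0xF3 = 11110011 → 4-byte char #3 = F3 8D 98 A8.
Offset 12: leading byte 0x7C = 01111100 → 1-byte char #4 = 7C.
Offset 13: leading byte 0xF1 = 11110001 → 4-byte char #5 = F1 8E B7 B8.
Offset 17: leading byte 0xE0 = 11100000 → 3-byte char #6 = E0 A4 96.
Offset 20: leading byte 0xF2 = 11110010 → 4-byte char #7 = F2 BA 80 9E.
Leading byte 0xF2 = 11110010 matches 11110xxx → 4-byte sequence.
Byte 1: 0xF2 = 11110010, payload 010 (3 bits).
Byte 2: 0xBA = 10111010 (10xxxxxx ✓), payload 111010.
Byte 3: 0x80 = 10000000 (10xxxxxx ✓), payload 000000.
Byte 4: 0x9E = 10011110 (10xxxxxx ✓), payload 011110.
Concatenate: 010111010000000011110 = 0xBA01E (21 bits → U+BA01E).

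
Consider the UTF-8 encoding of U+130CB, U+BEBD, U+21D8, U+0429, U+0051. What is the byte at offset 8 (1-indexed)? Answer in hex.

0xE2

1-indexed offset 8 is 0-indexed offset 7.
U+130CB → 4-byte form F0 93 83 8B at offsets 0–3.
U+BEBD → 3-byte form EB BA BD at offsets 4–6.
U+21D8 → 3-byte form E2 87 98 at offsets 7–9.
Offset 7 falls in char 3's range; it's byte 1 of E2 87 98 = 0xE2.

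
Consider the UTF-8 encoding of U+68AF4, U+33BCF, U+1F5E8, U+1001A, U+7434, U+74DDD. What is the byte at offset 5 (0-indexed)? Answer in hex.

0xB3

U+68AF4 → 4-byte form F1 A8 AB B4 at offsets 0–3.
U+33BCF → 4-byte form F0 B3 AF 8F at offsets 4–7.
Offset 5 falls in char 2's range; it's byte 2 of F0 B3 AF 8F = 0xB3.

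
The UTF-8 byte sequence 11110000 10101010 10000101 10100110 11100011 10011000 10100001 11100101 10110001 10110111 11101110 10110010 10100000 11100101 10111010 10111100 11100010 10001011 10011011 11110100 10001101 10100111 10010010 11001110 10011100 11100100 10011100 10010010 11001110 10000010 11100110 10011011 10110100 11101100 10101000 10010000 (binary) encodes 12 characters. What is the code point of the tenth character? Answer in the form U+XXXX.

Offset 0: leading byte 0xF0 = 11110000 → 4-byte char #1 = F0 AA 85 A6.
Offset 4: leading byte 0xE3 = 11100011 → 3-byte char #2 = E3 98 A1.
Offset 7: leading byte 0xE5 = 11100101 → 3-byte char #3 = E5 B1 B7.
Offset 10: leading byte 0xEE = 11101110 → 3-byte char #4 = EE B2 A0.
Offset 13: leading byte 0xE5 = 11100101 → 3-byte char #5 = E5 BA BC.
Offset 16: leading byte 0xE2 = 11100010 → 3-byte char #6 = E2 8B 9B.
Offset 19: leading byte 0xF4 = 11110100 → 4-byte char #7 = F4 8D A7 92.
Offset 23: leading byte 0xCE = 11001110 → 2-byte char #8 = CE 9C.
Offset 25: leading byte 0xE4 = 11100100 → 3-byte char #9 = E4 9C 92.
Offset 28: leading byte 0xCE = 11001110 → 2-byte char #10 = CE 82.
Leading byte 0xCE = 11001110 matches 110xxxxx → 2-byte sequence.
Byte 1: 0xCE = 11001110, payload 01110 (5 bits).
Byte 2: 0x82 = 10000010 (10xxxxxx ✓), payload 000010.
Concatenate: 01110000010 = 0x382 (11 bits → U+0382).

U+0382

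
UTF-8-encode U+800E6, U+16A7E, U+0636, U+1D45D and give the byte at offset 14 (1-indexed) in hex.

1-indexed offset 14 is 0-indexed offset 13.
U+800E6 → 4-byte form F2 80 83 A6 at offsets 0–3.
U+16A7E → 4-byte form F0 96 A9 BE at offsets 4–7.
U+0636 → 2-byte form D8 B6 at offsets 8–9.
U+1D45D → 4-byte form F0 9D 91 9D at offsets 10–13.
Offset 13 falls in char 4's range; it's byte 4 of F0 9D 91 9D = 0x9D.

0x9D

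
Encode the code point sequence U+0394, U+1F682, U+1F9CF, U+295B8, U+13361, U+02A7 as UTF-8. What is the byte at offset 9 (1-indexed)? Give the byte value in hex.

0xA7

1-indexed offset 9 is 0-indexed offset 8.
U+0394 → 2-byte form CE 94 at offsets 0–1.
U+1F682 → 4-byte form F0 9F 9A 82 at offsets 2–5.
U+1F9CF → 4-byte form F0 9F A7 8F at offsets 6–9.
Offset 8 falls in char 3's range; it's byte 3 of F0 9F A7 8F = 0xA7.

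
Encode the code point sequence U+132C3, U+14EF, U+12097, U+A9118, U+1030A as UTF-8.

F0 93 8B 83 E1 93 AF F0 92 82 97 F2 A9 84 98 F0 90 8C 8A

U+132C3: 4-byte form → F0 93 8B 83.
U+14EF: 3-byte form → E1 93 AF.
U+12097: 4-byte form → F0 92 82 97.
U+A9118: 4-byte form → F2 A9 84 98.
U+1030A: 4-byte form → F0 90 8C 8A.
Concatenated (19 bytes): F0 93 8B 83 E1 93 AF F0 92 82 97 F2 A9 84 98 F0 90 8C 8A.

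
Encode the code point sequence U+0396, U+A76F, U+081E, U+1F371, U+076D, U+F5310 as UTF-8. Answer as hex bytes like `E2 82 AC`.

CE 96 EA 9D AF E0 A0 9E F0 9F 8D B1 DD AD F3 B5 8C 90

U+0396: 2-byte form → CE 96.
U+A76F: 3-byte form → EA 9D AF.
U+081E: 3-byte form → E0 A0 9E.
U+1F371: 4-byte form → F0 9F 8D B1.
U+076D: 2-byte form → DD AD.
U+F5310: 4-byte form → F3 B5 8C 90.
Concatenated (18 bytes): CE 96 EA 9D AF E0 A0 9E F0 9F 8D B1 DD AD F3 B5 8C 90.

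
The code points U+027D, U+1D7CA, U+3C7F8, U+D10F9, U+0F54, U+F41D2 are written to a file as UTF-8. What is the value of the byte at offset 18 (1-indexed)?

1-indexed offset 18 is 0-indexed offset 17.
U+027D → 2-byte form C9 BD at offsets 0–1.
U+1D7CA → 4-byte form F0 9D 9F 8A at offsets 2–5.
U+3C7F8 → 4-byte form F0 BC 9F B8 at offsets 6–9.
U+D10F9 → 4-byte form F3 91 83 B9 at offsets 10–13.
U+0F54 → 3-byte form E0 BD 94 at offsets 14–16.
U+F41D2 → 4-byte form F3 B4 87 92 at offsets 17–20.
Offset 17 falls in char 6's range; it's byte 1 of F3 B4 87 92 = 0xF3.

0xF3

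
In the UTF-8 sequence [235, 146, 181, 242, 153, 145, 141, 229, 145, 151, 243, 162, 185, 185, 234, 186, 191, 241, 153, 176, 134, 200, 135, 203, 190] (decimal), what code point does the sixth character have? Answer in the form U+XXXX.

U+59C06

Offset 0: leading byte 0xEB = 11101011 → 3-byte char #1 = EB 92 B5.
Offset 3: leading byte 0xF2 = 11110010 → 4-byte char #2 = F2 99 91 8D.
Offset 7: leading byte 0xE5 = 11100101 → 3-byte char #3 = E5 91 97.
Offset 10: leading byte 0xF3 = 11110011 → 4-byte char #4 = F3 A2 B9 B9.
Offset 14: leading byte 0xEA = 11101010 → 3-byte char #5 = EA BA BF.
Offset 17: leading byte 0xF1 = 11110001 → 4-byte char #6 = F1 99 B0 86.
Leading byte 0xF1 = 11110001 matches 11110xxx → 4-byte sequence.
Byte 1: 0xF1 = 11110001, payload 001 (3 bits).
Byte 2: 0x99 = 10011001 (10xxxxxx ✓), payload 011001.
Byte 3: 0xB0 = 10110000 (10xxxxxx ✓), payload 110000.
Byte 4: 0x86 = 10000110 (10xxxxxx ✓), payload 000110.
Concatenate: 001011001110000000110 = 0x59C06 (21 bits → U+59C06).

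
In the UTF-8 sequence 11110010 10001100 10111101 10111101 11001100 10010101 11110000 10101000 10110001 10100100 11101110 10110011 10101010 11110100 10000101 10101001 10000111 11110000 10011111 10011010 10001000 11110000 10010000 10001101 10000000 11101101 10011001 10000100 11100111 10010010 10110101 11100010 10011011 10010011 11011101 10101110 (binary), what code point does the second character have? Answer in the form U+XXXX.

U+0315

Offset 0: leading byte 0xF2 = 11110010 → 4-byte char #1 = F2 8C BD BD.
Offset 4: leading byte 0xCC = 11001100 → 2-byte char #2 = CC 95.
Leading byte 0xCC = 11001100 matches 110xxxxx → 2-byte sequence.
Byte 1: 0xCC = 11001100, payload 01100 (5 bits).
Byte 2: 0x95 = 10010101 (10xxxxxx ✓), payload 010101.
Concatenate: 01100010101 = 0x315 (11 bits → U+0315).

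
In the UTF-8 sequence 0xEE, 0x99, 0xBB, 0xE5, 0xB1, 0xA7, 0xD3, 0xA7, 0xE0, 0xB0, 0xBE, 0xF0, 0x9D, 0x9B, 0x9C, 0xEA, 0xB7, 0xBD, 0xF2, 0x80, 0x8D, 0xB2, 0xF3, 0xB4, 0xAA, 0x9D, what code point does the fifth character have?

Offset 0: leading byte 0xEE = 11101110 → 3-byte char #1 = EE 99 BB.
Offset 3: leading byte 0xE5 = 11100101 → 3-byte char #2 = E5 B1 A7.
Offset 6: leading byte 0xD3 = 11010011 → 2-byte char #3 = D3 A7.
Offset 8: leading byte 0xE0 = 11100000 → 3-byte char #4 = E0 B0 BE.
Offset 11: leading byte 0xF0 = 11110000 → 4-byte char #5 = F0 9D 9B 9C.
Leading byte 0xF0 = 11110000 matches 11110xxx → 4-byte sequence.
Byte 1: 0xF0 = 11110000, payload 000 (3 bits).
Byte 2: 0x9D = 10011101 (10xxxxxx ✓), payload 011101.
Byte 3: 0x9B = 10011011 (10xxxxxx ✓), payload 011011.
Byte 4: 0x9C = 10011100 (10xxxxxx ✓), payload 011100.
Concatenate: 000011101011011011100 = 0x1D6DC (21 bits → U+1D6DC).

U+1D6DC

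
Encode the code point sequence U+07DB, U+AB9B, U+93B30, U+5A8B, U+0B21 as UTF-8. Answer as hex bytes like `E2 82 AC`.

DF 9B EA AE 9B F2 93 AC B0 E5 AA 8B E0 AC A1

U+07DB: 2-byte form → DF 9B.
U+AB9B: 3-byte form → EA AE 9B.
U+93B30: 4-byte form → F2 93 AC B0.
U+5A8B: 3-byte form → E5 AA 8B.
U+0B21: 3-byte form → E0 AC A1.
Concatenated (15 bytes): DF 9B EA AE 9B F2 93 AC B0 E5 AA 8B E0 AC A1.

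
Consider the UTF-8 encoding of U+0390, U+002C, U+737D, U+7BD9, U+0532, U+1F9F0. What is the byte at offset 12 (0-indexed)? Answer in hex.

0x9F

U+0390 → 2-byte form CE 90 at offsets 0–1.
U+002C → 1-byte form 2C at offsets 2–2.
U+737D → 3-byte form E7 8D BD at offsets 3–5.
U+7BD9 → 3-byte form E7 AF 99 at offsets 6–8.
U+0532 → 2-byte form D4 B2 at offsets 9–10.
U+1F9F0 → 4-byte form F0 9F A7 B0 at offsets 11–14.
Offset 12 falls in char 6's range; it's byte 2 of F0 9F A7 B0 = 0x9F.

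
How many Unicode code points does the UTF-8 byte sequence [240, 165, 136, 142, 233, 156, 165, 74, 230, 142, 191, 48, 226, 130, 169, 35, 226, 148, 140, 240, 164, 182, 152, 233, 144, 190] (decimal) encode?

10

Byte at offset 0: 0xF0 = 11110000 → 4-byte char (#1). Advance 4.
Byte at offset 4: 0xE9 = 11101001 → 3-byte char (#2). Advance 3.
Byte at offset 7: 0x4A = 01001010 → 1-byte char (#3). Advance 1.
Byte at offset 8: 0xE6 = 11100110 → 3-byte char (#4). Advance 3.
Byte at offset 11: 0x30 = 00110000 → 1-byte char (#5). Advance 1.
Byte at offset 12: 0xE2 = 11100010 → 3-byte char (#6). Advance 3.
Byte at offset 15: 0x23 = 00100011 → 1-byte char (#7). Advance 1.
Byte at offset 16: 0xE2 = 11100010 → 3-byte char (#8). Advance 3.
Byte at offset 19: 0xF0 = 11110000 → 4-byte char (#9). Advance 4.
Byte at offset 23: 0xE9 = 11101001 → 3-byte char (#10). Advance 3.
Reached end at offset 26 after 10 code points.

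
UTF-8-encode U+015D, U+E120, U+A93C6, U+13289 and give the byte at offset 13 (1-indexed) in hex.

0x89

1-indexed offset 13 is 0-indexed offset 12.
U+015D → 2-byte form C5 9D at offsets 0–1.
U+E120 → 3-byte form EE 84 A0 at offsets 2–4.
U+A93C6 → 4-byte form F2 A9 8F 86 at offsets 5–8.
U+13289 → 4-byte form F0 93 8A 89 at offsets 9–12.
Offset 12 falls in char 4's range; it's byte 4 of F0 93 8A 89 = 0x89.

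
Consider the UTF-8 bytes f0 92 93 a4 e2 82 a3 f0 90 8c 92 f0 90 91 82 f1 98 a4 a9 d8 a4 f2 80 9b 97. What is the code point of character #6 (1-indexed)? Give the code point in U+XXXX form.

U+0624

Offset 0: leading byte 0xF0 = 11110000 → 4-byte char #1 = F0 92 93 A4.
Offset 4: leading byte 0xE2 = 11100010 → 3-byte char #2 = E2 82 A3.
Offset 7: leading byte 0xF0 = 11110000 → 4-byte char #3 = F0 90 8C 92.
Offset 11: leading byte 0xF0 = 11110000 → 4-byte char #4 = F0 90 91 82.
Offset 15: leading byte 0xF1 = 11110001 → 4-byte char #5 = F1 98 A4 A9.
Offset 19: leading byte 0xD8 = 11011000 → 2-byte char #6 = D8 A4.
Leading byte 0xD8 = 11011000 matches 110xxxxx → 2-byte sequence.
Byte 1: 0xD8 = 11011000, payload 11000 (5 bits).
Byte 2: 0xA4 = 10100100 (10xxxxxx ✓), payload 100100.
Concatenate: 11000100100 = 0x624 (11 bits → U+0624).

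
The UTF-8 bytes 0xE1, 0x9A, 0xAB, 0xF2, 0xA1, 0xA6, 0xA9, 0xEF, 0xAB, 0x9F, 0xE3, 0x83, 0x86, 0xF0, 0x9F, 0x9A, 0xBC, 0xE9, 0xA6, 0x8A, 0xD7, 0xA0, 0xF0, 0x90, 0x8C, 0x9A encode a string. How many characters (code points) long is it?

Byte at offset 0: 0xE1 = 11100001 → 3-byte char (#1). Advance 3.
Byte at offset 3: 0xF2 = 11110010 → 4-byte char (#2). Advance 4.
Byte at offset 7: 0xEF = 11101111 → 3-byte char (#3). Advance 3.
Byte at offset 10: 0xE3 = 11100011 → 3-byte char (#4). Advance 3.
Byte at offset 13: 0xF0 = 11110000 → 4-byte char (#5). Advance 4.
Byte at offset 17: 0xE9 = 11101001 → 3-byte char (#6). Advance 3.
Byte at offset 20: 0xD7 = 11010111 → 2-byte char (#7). Advance 2.
Byte at offset 22: 0xF0 = 11110000 → 4-byte char (#8). Advance 4.
Reached end at offset 26 after 8 code points.

8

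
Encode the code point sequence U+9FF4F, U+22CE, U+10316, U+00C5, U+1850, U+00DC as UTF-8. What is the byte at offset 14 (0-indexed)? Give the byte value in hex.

U+9FF4F → 4-byte form F2 9F BD 8F at offsets 0–3.
U+22CE → 3-byte form E2 8B 8E at offsets 4–6.
U+10316 → 4-byte form F0 90 8C 96 at offsets 7–10.
U+00C5 → 2-byte form C3 85 at offsets 11–12.
U+1850 → 3-byte form E1 A1 90 at offsets 13–15.
Offset 14 falls in char 5's range; it's byte 2 of E1 A1 90 = 0xA1.

0xA1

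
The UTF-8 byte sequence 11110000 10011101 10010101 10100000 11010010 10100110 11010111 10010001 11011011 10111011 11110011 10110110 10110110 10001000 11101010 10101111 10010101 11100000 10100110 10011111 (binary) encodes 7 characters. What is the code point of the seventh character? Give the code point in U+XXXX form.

U+099F

Offset 0: leading byte 0xF0 = 11110000 → 4-byte char #1 = F0 9D 95 A0.
Offset 4: leading byte 0xD2 = 11010010 → 2-byte char #2 = D2 A6.
Offset 6: leading byte 0xD7 = 11010111 → 2-byte char #3 = D7 91.
Offset 8: leading byte 0xDB = 11011011 → 2-byte char #4 = DB BB.
Offset 10: leading byte 0xF3 = 11110011 → 4-byte char #5 = F3 B6 B6 88.
Offset 14: leading byte 0xEA = 11101010 → 3-byte char #6 = EA AF 95.
Offset 17: leading byte 0xE0 = 11100000 → 3-byte char #7 = E0 A6 9F.
Leading byte 0xE0 = 11100000 matches 1110xxxx → 3-byte sequence.
Byte 1: 0xE0 = 11100000, payload 0000 (4 bits).
Byte 2: 0xA6 = 10100110 (10xxxxxx ✓), payload 100110.
Byte 3: 0x9F = 10011111 (10xxxxxx ✓), payload 011111.
Concatenate: 0000100110011111 = 0x99F (16 bits → U+099F).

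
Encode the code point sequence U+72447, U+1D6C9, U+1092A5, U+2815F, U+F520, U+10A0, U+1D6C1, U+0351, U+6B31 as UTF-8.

U+72447: 4-byte form → F1 B2 91 87.
U+1D6C9: 4-byte form → F0 9D 9B 89.
U+1092A5: 4-byte form → F4 89 8A A5.
U+2815F: 4-byte form → F0 A8 85 9F.
U+F520: 3-byte form → EF 94 A0.
U+10A0: 3-byte form → E1 82 A0.
U+1D6C1: 4-byte form → F0 9D 9B 81.
U+0351: 2-byte form → CD 91.
U+6B31: 3-byte form → E6 AC B1.
Concatenated (31 bytes): F1 B2 91 87 F0 9D 9B 89 F4 89 8A A5 F0 A8 85 9F EF 94 A0 E1 82 A0 F0 9D 9B 81 CD 91 E6 AC B1.

F1 B2 91 87 F0 9D 9B 89 F4 89 8A A5 F0 A8 85 9F EF 94 A0 E1 82 A0 F0 9D 9B 81 CD 91 E6 AC B1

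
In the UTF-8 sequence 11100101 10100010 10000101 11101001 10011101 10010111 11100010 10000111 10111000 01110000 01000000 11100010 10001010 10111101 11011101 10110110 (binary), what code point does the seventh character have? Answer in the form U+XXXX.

Offset 0: leading byte 0xE5 = 11100101 → 3-byte char #1 = E5 A2 85.
Offset 3: leading byte 0xE9 = 11101001 → 3-byte char #2 = E9 9D 97.
Offset 6: leading byte 0xE2 = 11100010 → 3-byte char #3 = E2 87 B8.
Offset 9: leading byte 0x70 = 01110000 → 1-byte char #4 = 70.
Offset 10: leading byte 0x40 = 01000000 → 1-byte char #5 = 40.
Offset 11: leading byte 0xE2 = 11100010 → 3-byte char #6 = E2 8A BD.
Offset 14: leading byte 0xDD = 11011101 → 2-byte char #7 = DD B6.
Leading byte 0xDD = 11011101 matches 110xxxxx → 2-byte sequence.
Byte 1: 0xDD = 11011101, payload 11101 (5 bits).
Byte 2: 0xB6 = 10110110 (10xxxxxx ✓), payload 110110.
Concatenate: 11101110110 = 0x776 (11 bits → U+0776).

U+0776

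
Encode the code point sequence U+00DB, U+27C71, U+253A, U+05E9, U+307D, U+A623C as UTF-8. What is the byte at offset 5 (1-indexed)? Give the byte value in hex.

0xB1

1-indexed offset 5 is 0-indexed offset 4.
U+00DB → 2-byte form C3 9B at offsets 0–1.
U+27C71 → 4-byte form F0 A7 B1 B1 at offsets 2–5.
Offset 4 falls in char 2's range; it's byte 3 of F0 A7 B1 B1 = 0xB1.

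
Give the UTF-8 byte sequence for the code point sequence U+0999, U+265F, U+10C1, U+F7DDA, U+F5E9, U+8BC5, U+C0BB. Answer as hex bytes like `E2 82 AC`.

U+0999: 3-byte form → E0 A6 99.
U+265F: 3-byte form → E2 99 9F.
U+10C1: 3-byte form → E1 83 81.
U+F7DDA: 4-byte form → F3 B7 B7 9A.
U+F5E9: 3-byte form → EF 97 A9.
U+8BC5: 3-byte form → E8 AF 85.
U+C0BB: 3-byte form → EC 82 BB.
Concatenated (22 bytes): E0 A6 99 E2 99 9F E1 83 81 F3 B7 B7 9A EF 97 A9 E8 AF 85 EC 82 BB.

E0 A6 99 E2 99 9F E1 83 81 F3 B7 B7 9A EF 97 A9 E8 AF 85 EC 82 BB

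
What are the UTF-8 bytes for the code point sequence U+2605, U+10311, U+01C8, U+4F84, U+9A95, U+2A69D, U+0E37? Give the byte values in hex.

E2 98 85 F0 90 8C 91 C7 88 E4 BE 84 E9 AA 95 F0 AA 9A 9D E0 B8 B7

U+2605: 3-byte form → E2 98 85.
U+10311: 4-byte form → F0 90 8C 91.
U+01C8: 2-byte form → C7 88.
U+4F84: 3-byte form → E4 BE 84.
U+9A95: 3-byte form → E9 AA 95.
U+2A69D: 4-byte form → F0 AA 9A 9D.
U+0E37: 3-byte form → E0 B8 B7.
Concatenated (22 bytes): E2 98 85 F0 90 8C 91 C7 88 E4 BE 84 E9 AA 95 F0 AA 9A 9D E0 B8 B7.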